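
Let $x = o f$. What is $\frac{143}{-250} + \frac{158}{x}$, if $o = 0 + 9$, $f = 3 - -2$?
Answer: $\frac{6613}{2250} \approx 2.9391$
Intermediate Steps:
$f = 5$ ($f = 3 + 2 = 5$)
$o = 9$
$x = 45$ ($x = 9 \cdot 5 = 45$)
$\frac{143}{-250} + \frac{158}{x} = \frac{143}{-250} + \frac{158}{45} = 143 \left(- \frac{1}{250}\right) + 158 \cdot \frac{1}{45} = - \frac{143}{250} + \frac{158}{45} = \frac{6613}{2250}$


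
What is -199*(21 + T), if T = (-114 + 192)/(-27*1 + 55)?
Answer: -66267/14 ≈ -4733.4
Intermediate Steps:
T = 39/14 (T = 78/(-27 + 55) = 78/28 = 78*(1/28) = 39/14 ≈ 2.7857)
-199*(21 + T) = -199*(21 + 39/14) = -199*333/14 = -66267/14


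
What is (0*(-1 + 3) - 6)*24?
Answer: -144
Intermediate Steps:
(0*(-1 + 3) - 6)*24 = (0*2 - 6)*24 = (0 - 6)*24 = -6*24 = -144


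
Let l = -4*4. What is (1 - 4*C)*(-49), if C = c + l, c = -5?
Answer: -4165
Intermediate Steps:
l = -16
C = -21 (C = -5 - 16 = -21)
(1 - 4*C)*(-49) = (1 - 4*(-21))*(-49) = (1 + 84)*(-49) = 85*(-49) = -4165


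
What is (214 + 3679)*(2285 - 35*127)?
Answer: -8408880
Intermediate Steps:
(214 + 3679)*(2285 - 35*127) = 3893*(2285 - 4445) = 3893*(-2160) = -8408880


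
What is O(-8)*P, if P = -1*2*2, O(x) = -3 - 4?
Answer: 28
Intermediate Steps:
O(x) = -7
P = -4 (P = -2*2 = -4)
O(-8)*P = -7*(-4) = 28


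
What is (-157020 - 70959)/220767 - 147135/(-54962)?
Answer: 6650790249/4044598618 ≈ 1.6444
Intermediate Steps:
(-157020 - 70959)/220767 - 147135/(-54962) = -227979*1/220767 - 147135*(-1/54962) = -75993/73589 + 147135/54962 = 6650790249/4044598618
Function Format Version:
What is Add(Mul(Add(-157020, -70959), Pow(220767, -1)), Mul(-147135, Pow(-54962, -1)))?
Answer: Rational(6650790249, 4044598618) ≈ 1.6444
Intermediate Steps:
Add(Mul(Add(-157020, -70959), Pow(220767, -1)), Mul(-147135, Pow(-54962, -1))) = Add(Mul(-227979, Rational(1, 220767)), Mul(-147135, Rational(-1, 54962))) = Add(Rational(-75993, 73589), Rational(147135, 54962)) = Rational(6650790249, 4044598618)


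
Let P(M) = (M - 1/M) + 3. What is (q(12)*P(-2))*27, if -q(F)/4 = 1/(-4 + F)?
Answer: -81/4 ≈ -20.250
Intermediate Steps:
q(F) = -4/(-4 + F)
P(M) = 3 + M - 1/M
(q(12)*P(-2))*27 = ((-4/(-4 + 12))*(3 - 2 - 1/(-2)))*27 = ((-4/8)*(3 - 2 - 1*(-½)))*27 = ((-4*⅛)*(3 - 2 + ½))*27 = -½*3/2*27 = -¾*27 = -81/4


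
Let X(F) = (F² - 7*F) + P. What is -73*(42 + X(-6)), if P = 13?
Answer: -9709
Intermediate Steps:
X(F) = 13 + F² - 7*F (X(F) = (F² - 7*F) + 13 = 13 + F² - 7*F)
-73*(42 + X(-6)) = -73*(42 + (13 + (-6)² - 7*(-6))) = -73*(42 + (13 + 36 + 42)) = -73*(42 + 91) = -73*133 = -9709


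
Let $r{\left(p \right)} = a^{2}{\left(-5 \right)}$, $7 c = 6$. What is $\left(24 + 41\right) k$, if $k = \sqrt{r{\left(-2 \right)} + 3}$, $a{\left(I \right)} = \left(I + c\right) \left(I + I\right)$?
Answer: $\frac{65 \sqrt{84247}}{7} \approx 2695.2$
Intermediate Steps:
$c = \frac{6}{7}$ ($c = \frac{1}{7} \cdot 6 = \frac{6}{7} \approx 0.85714$)
$a{\left(I \right)} = 2 I \left(\frac{6}{7} + I\right)$ ($a{\left(I \right)} = \left(I + \frac{6}{7}\right) \left(I + I\right) = \left(\frac{6}{7} + I\right) 2 I = 2 I \left(\frac{6}{7} + I\right)$)
$r{\left(p \right)} = \frac{84100}{49}$ ($r{\left(p \right)} = \left(\frac{2}{7} \left(-5\right) \left(6 + 7 \left(-5\right)\right)\right)^{2} = \left(\frac{2}{7} \left(-5\right) \left(6 - 35\right)\right)^{2} = \left(\frac{2}{7} \left(-5\right) \left(-29\right)\right)^{2} = \left(\frac{290}{7}\right)^{2} = \frac{84100}{49}$)
$k = \frac{\sqrt{84247}}{7}$ ($k = \sqrt{\frac{84100}{49} + 3} = \sqrt{\frac{84247}{49}} = \frac{\sqrt{84247}}{7} \approx 41.465$)
$\left(24 + 41\right) k = \left(24 + 41\right) \frac{\sqrt{84247}}{7} = 65 \frac{\sqrt{84247}}{7} = \frac{65 \sqrt{84247}}{7}$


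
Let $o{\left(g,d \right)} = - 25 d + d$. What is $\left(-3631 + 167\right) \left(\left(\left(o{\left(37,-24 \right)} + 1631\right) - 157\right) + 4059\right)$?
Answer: $-21161576$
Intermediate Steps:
$o{\left(g,d \right)} = - 24 d$
$\left(-3631 + 167\right) \left(\left(\left(o{\left(37,-24 \right)} + 1631\right) - 157\right) + 4059\right) = \left(-3631 + 167\right) \left(\left(\left(\left(-24\right) \left(-24\right) + 1631\right) - 157\right) + 4059\right) = - 3464 \left(\left(\left(576 + 1631\right) - 157\right) + 4059\right) = - 3464 \left(\left(2207 - 157\right) + 4059\right) = - 3464 \left(2050 + 4059\right) = \left(-3464\right) 6109 = -21161576$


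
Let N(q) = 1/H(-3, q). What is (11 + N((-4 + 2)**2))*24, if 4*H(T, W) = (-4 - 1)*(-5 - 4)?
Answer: 3992/15 ≈ 266.13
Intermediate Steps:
H(T, W) = 45/4 (H(T, W) = ((-4 - 1)*(-5 - 4))/4 = (-5*(-9))/4 = (1/4)*45 = 45/4)
N(q) = 4/45 (N(q) = 1/(45/4) = 4/45)
(11 + N((-4 + 2)**2))*24 = (11 + 4/45)*24 = (499/45)*24 = 3992/15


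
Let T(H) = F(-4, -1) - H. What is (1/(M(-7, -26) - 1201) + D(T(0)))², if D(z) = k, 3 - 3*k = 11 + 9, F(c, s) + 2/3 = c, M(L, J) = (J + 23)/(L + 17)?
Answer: 41718471001/1298809521 ≈ 32.121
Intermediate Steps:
M(L, J) = (23 + J)/(17 + L)
F(c, s) = -⅔ + c
T(H) = -14/3 - H (T(H) = (-⅔ - 4) - H = -14/3 - H)
k = -17/3 (k = 1 - (11 + 9)/3 = 1 - ⅓*20 = 1 - 20/3 = -17/3 ≈ -5.6667)
D(z) = -17/3
(1/(M(-7, -26) - 1201) + D(T(0)))² = (1/((23 - 26)/(17 - 7) - 1201) - 17/3)² = (1/(-3/10 - 1201) - 17/3)² = (1/(-12013/10) - 17/3)² = (-10/12013 - 17/3)² = (-204251/36039)² = 41718471001/1298809521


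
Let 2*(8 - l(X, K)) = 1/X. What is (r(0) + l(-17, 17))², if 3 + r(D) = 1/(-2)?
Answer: 5929/289 ≈ 20.516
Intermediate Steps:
r(D) = -7/2 (r(D) = -3 + 1/(-2) = -3 - ½ = -7/2)
l(X, K) = 8 - 1/(2*X)
(r(0) + l(-17, 17))² = (-7/2 + (8 - ½/(-17)))² = (-7/2 + (8 - ½*(-1/17)))² = (-7/2 + (8 + 1/34))² = (-7/2 + 273/34)² = (77/17)² = 5929/289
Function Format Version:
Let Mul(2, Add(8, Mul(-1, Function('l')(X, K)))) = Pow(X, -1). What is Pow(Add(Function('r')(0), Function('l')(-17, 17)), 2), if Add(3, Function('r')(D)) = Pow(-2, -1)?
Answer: Rational(5929, 289) ≈ 20.516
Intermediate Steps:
Function('r')(D) = Rational(-7, 2) (Function('r')(D) = Add(-3, Pow(-2, -1)) = Add(-3, Rational(-1, 2)) = Rational(-7, 2))
Function('l')(X, K) = Add(8, Mul(Rational(-1, 2), Pow(X, -1)))
Pow(Add(Function('r')(0), Function('l')(-17, 17)), 2) = Pow(Add(Rational(-7, 2), Add(8, Mul(Rational(-1, 2), Pow(-17, -1)))), 2) = Pow(Add(Rational(-7, 2), Add(8, Mul(Rational(-1, 2), Rational(-1, 17)))), 2) = Pow(Add(Rational(-7, 2), Add(8, Rational(1, 34))), 2) = Pow(Add(Rational(-7, 2), Rational(273, 34)), 2) = Pow(Rational(77, 17), 2) = Rational(5929, 289)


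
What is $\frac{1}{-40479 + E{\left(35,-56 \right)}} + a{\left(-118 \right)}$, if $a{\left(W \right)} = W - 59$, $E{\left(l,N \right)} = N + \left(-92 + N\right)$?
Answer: $- \frac{7200892}{40683} \approx -177.0$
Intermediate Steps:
$E{\left(l,N \right)} = -92 + 2 N$
$a{\left(W \right)} = -59 + W$
$\frac{1}{-40479 + E{\left(35,-56 \right)}} + a{\left(-118 \right)} = \frac{1}{-40479 + \left(-92 + 2 \left(-56\right)\right)} - 177 = \frac{1}{-40479 - 204} - 177 = \frac{1}{-40683} - 177 = - \frac{1}{40683} - 177 = - \frac{7200892}{40683}$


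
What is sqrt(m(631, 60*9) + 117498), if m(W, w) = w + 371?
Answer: sqrt(118409) ≈ 344.11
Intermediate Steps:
m(W, w) = 371 + w
sqrt(m(631, 60*9) + 117498) = sqrt((371 + 60*9) + 117498) = sqrt((371 + 540) + 117498) = sqrt(911 + 117498) = sqrt(118409)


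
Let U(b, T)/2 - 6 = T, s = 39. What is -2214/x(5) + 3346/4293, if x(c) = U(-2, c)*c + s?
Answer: -9006148/639657 ≈ -14.080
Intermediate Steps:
U(b, T) = 12 + 2*T
x(c) = 39 + c*(12 + 2*c) (x(c) = (12 + 2*c)*c + 39 = c*(12 + 2*c) + 39 = 39 + c*(12 + 2*c))
-2214/x(5) + 3346/4293 = -2214/(39 + 2*5*(6 + 5)) + 3346/4293 = -2214/(39 + 2*5*11) + 3346*(1/4293) = -2214/(39 + 110) + 3346/4293 = -2214/149 + 3346/4293 = -9006148/639657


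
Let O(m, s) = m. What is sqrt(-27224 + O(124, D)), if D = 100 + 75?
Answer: 10*I*sqrt(271) ≈ 164.62*I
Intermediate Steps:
D = 175
sqrt(-27224 + O(124, D)) = sqrt(-27224 + 124) = sqrt(-27100) = 10*I*sqrt(271)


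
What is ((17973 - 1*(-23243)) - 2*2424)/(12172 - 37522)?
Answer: -18184/12675 ≈ -1.4346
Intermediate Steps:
((17973 - 1*(-23243)) - 2*2424)/(12172 - 37522) = ((17973 + 23243) - 4848)/(-25350) = (41216 - 4848)*(-1/25350) = 36368*(-1/25350) = -18184/12675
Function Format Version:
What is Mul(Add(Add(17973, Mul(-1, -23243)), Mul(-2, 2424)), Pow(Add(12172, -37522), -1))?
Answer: Rational(-18184, 12675) ≈ -1.4346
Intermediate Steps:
Mul(Add(Add(17973, Mul(-1, -23243)), Mul(-2, 2424)), Pow(Add(12172, -37522), -1)) = Mul(Add(Add(17973, 23243), -4848), Pow(-25350, -1)) = Mul(Add(41216, -4848), Rational(-1, 25350)) = Mul(36368, Rational(-1, 25350)) = Rational(-18184, 12675)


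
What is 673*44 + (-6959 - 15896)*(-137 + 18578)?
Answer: -421439443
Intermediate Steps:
673*44 + (-6959 - 15896)*(-137 + 18578) = 29612 - 22855*18441 = 29612 - 421469055 = -421439443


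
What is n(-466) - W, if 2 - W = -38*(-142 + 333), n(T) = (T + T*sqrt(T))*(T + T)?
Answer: 427052 + 434312*I*sqrt(466) ≈ 4.2705e+5 + 9.3755e+6*I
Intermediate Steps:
n(T) = 2*T*(T + T**(3/2)) (n(T) = (T + T**(3/2))*(2*T) = 2*T*(T + T**(3/2)))
W = 7260 (W = 2 - (-38)*(-142 + 333) = 2 - (-38)*191 = 2 - 1*(-7258) = 2 + 7258 = 7260)
n(-466) - W = (2*(-466)**2 + 2*(-466)**(5/2)) - 1*7260 = (2*217156 + 2*(217156*I*sqrt(466))) - 7260 = (434312 + 434312*I*sqrt(466)) - 7260 = 427052 + 434312*I*sqrt(466)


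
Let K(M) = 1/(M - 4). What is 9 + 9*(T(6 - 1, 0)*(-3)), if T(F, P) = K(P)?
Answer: 63/4 ≈ 15.750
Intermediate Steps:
K(M) = 1/(-4 + M)
T(F, P) = 1/(-4 + P)
9 + 9*(T(6 - 1, 0)*(-3)) = 9 + 9*(-3/(-4 + 0)) = 9 + 9*(-3/(-4)) = 9 + 9*(-1/4*(-3)) = 9 + 9*(3/4) = 9 + 27/4 = 63/4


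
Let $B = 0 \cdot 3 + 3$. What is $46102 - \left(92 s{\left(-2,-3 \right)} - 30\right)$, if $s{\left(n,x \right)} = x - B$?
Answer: $46684$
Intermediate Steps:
$B = 3$ ($B = 0 + 3 = 3$)
$s{\left(n,x \right)} = -3 + x$ ($s{\left(n,x \right)} = x - 3 = -3 + x$)
$46102 - \left(92 s{\left(-2,-3 \right)} - 30\right) = 46102 - \left(92 \left(-3 - 3\right) - 30\right) = 46102 - \left(92 \left(-6\right) - 30\right) = 46102 - \left(-552 - 30\right) = 46102 - -582 = 46102 + 582 = 46684$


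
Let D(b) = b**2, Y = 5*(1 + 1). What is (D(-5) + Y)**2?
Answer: 1225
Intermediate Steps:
Y = 10 (Y = 5*2 = 10)
(D(-5) + Y)**2 = ((-5)**2 + 10)**2 = (25 + 10)**2 = 35**2 = 1225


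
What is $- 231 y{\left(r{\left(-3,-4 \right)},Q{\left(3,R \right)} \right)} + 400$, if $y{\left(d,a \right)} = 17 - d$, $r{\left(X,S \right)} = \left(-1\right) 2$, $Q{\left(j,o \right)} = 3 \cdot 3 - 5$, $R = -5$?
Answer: $-3989$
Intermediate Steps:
$Q{\left(j,o \right)} = 4$ ($Q{\left(j,o \right)} = 9 - 5 = 4$)
$r{\left(X,S \right)} = -2$
$- 231 y{\left(r{\left(-3,-4 \right)},Q{\left(3,R \right)} \right)} + 400 = - 231 \left(17 - -2\right) + 400 = - 231 \left(17 + 2\right) + 400 = \left(-231\right) 19 + 400 = -4389 + 400 = -3989$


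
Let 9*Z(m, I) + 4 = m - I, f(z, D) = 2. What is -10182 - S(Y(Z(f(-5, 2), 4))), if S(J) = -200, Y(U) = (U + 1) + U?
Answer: -9982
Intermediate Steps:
Z(m, I) = -4/9 - I/9 + m/9 (Z(m, I) = -4/9 + (m - I)/9 = -4/9 + (-I/9 + m/9) = -4/9 - I/9 + m/9)
Y(U) = 1 + 2*U (Y(U) = (1 + U) + U = 1 + 2*U)
-10182 - S(Y(Z(f(-5, 2), 4))) = -10182 - 1*(-200) = -10182 + 200 = -9982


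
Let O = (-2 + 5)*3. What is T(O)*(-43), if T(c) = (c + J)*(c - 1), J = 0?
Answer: -3096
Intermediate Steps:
O = 9 (O = 3*3 = 9)
T(c) = c*(-1 + c) (T(c) = (c + 0)*(c - 1) = c*(-1 + c))
T(O)*(-43) = (9*(-1 + 9))*(-43) = (9*8)*(-43) = 72*(-43) = -3096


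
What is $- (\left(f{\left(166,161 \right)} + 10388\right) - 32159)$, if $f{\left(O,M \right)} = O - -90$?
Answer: $21515$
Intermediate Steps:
$f{\left(O,M \right)} = 90 + O$ ($f{\left(O,M \right)} = O + 90 = 90 + O$)
$- (\left(f{\left(166,161 \right)} + 10388\right) - 32159) = - (\left(\left(90 + 166\right) + 10388\right) - 32159) = - (\left(256 + 10388\right) - 32159) = - (10644 - 32159) = \left(-1\right) \left(-21515\right) = 21515$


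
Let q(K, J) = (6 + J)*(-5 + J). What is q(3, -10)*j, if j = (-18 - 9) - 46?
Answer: -4380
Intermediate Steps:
q(K, J) = (-5 + J)*(6 + J)
j = -73 (j = -27 - 46 = -73)
q(3, -10)*j = (-30 - 10 + (-10)²)*(-73) = (-30 - 10 + 100)*(-73) = 60*(-73) = -4380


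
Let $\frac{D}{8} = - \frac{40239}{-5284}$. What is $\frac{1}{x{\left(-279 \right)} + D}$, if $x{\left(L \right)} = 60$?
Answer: $\frac{1321}{159738} \approx 0.0082698$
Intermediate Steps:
$D = \frac{80478}{1321}$ ($D = 8 \left(- \frac{40239}{-5284}\right) = 8 \left(\left(-40239\right) \left(- \frac{1}{5284}\right)\right) = 8 \cdot \frac{40239}{5284} = \frac{80478}{1321} \approx 60.922$)
$\frac{1}{x{\left(-279 \right)} + D} = \frac{1}{60 + \frac{80478}{1321}} = \frac{1}{\frac{159738}{1321}} = \frac{1321}{159738}$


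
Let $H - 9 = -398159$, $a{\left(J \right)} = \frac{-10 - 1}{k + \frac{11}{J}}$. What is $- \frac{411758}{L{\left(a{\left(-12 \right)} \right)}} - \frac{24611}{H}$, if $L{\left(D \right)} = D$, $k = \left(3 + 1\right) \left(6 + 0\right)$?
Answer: $\frac{5676473032694}{6569475} \approx 8.6407 \cdot 10^{5}$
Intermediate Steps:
$k = 24$ ($k = 4 \cdot 6 = 24$)
$a{\left(J \right)} = - \frac{11}{24 + \frac{11}{J}}$ ($a{\left(J \right)} = \frac{-10 - 1}{24 + \frac{11}{J}} = - \frac{11}{24 + \frac{11}{J}}$)
$H = -398150$ ($H = 9 - 398159 = -398150$)
$- \frac{411758}{L{\left(a{\left(-12 \right)} \right)}} - \frac{24611}{H} = - \frac{411758}{\left(-11\right) \left(-12\right) \frac{1}{11 + 24 \left(-12\right)}} - \frac{24611}{-398150} = - \frac{411758}{\left(-11\right) \left(-12\right) \frac{1}{11 - 288}} - - \frac{24611}{398150} = - \frac{411758}{\left(-11\right) \left(-12\right) \frac{1}{-277}} + \frac{24611}{398150} = - \frac{411758}{\left(-11\right) \left(-12\right) \left(- \frac{1}{277}\right)} + \frac{24611}{398150} = - \frac{411758}{- \frac{132}{277}} + \frac{24611}{398150} = \left(-411758\right) \left(- \frac{277}{132}\right) + \frac{24611}{398150} = \frac{57028483}{66} + \frac{24611}{398150} = \frac{5676473032694}{6569475}$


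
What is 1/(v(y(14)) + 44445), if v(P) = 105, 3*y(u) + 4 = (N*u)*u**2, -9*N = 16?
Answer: 1/44550 ≈ 2.2447e-5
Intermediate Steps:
N = -16/9 (N = -1/9*16 = -16/9 ≈ -1.7778)
y(u) = -4/3 - 16*u**3/27 (y(u) = -4/3 + ((-16*u/9)*u**2)/3 = -4/3 + (-16*u**3/9)/3 = -4/3 - 16*u**3/27)
1/(v(y(14)) + 44445) = 1/(105 + 44445) = 1/44550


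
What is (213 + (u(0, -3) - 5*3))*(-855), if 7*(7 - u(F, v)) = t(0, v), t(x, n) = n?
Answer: -1229490/7 ≈ -1.7564e+5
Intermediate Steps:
u(F, v) = 7 - v/7
(213 + (u(0, -3) - 5*3))*(-855) = (213 + ((7 - ⅐*(-3)) - 5*3))*(-855) = (213 + ((7 + 3/7) - 15))*(-855) = (213 + (52/7 - 15))*(-855) = (213 - 53/7)*(-855) = (1438/7)*(-855) = -1229490/7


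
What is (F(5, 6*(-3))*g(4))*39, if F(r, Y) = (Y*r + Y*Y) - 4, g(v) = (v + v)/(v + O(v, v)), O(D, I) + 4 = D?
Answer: 17940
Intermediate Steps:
O(D, I) = -4 + D
g(v) = 2*v/(-4 + 2*v) (g(v) = (v + v)/(v + (-4 + v)) = (2*v)/(-4 + 2*v) = 2*v/(-4 + 2*v))
F(r, Y) = -4 + Y² + Y*r (F(r, Y) = (Y*r + Y²) - 4 = (Y² + Y*r) - 4 = -4 + Y² + Y*r)
(F(5, 6*(-3))*g(4))*39 = ((-4 + (6*(-3))² + (6*(-3))*5)*(4/(-2 + 4)))*39 = ((-4 + (-18)² - 18*5)*(4/2))*39 = ((-4 + 324 - 90)*(4*(½)))*39 = (230*2)*39 = 460*39 = 17940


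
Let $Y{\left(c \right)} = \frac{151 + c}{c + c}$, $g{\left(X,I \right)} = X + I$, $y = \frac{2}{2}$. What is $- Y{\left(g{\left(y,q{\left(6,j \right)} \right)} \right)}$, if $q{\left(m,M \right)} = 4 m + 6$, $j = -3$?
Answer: $- \frac{91}{31} \approx -2.9355$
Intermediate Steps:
$q{\left(m,M \right)} = 6 + 4 m$
$y = 1$ ($y = 2 \cdot \frac{1}{2} = 1$)
$g{\left(X,I \right)} = I + X$
$Y{\left(c \right)} = \frac{151 + c}{2 c}$
$- Y{\left(g{\left(y,q{\left(6,j \right)} \right)} \right)} = - \frac{151 + \left(\left(6 + 4 \cdot 6\right) + 1\right)}{2 \left(\left(6 + 4 \cdot 6\right) + 1\right)} = - \frac{151 + \left(\left(6 + 24\right) + 1\right)}{2 \left(\left(6 + 24\right) + 1\right)} = - \frac{151 + \left(30 + 1\right)}{2 \left(30 + 1\right)} = - \frac{151 + 31}{2 \cdot 31} = - \frac{182}{2 \cdot 31} = \left(-1\right) \frac{91}{31} = - \frac{91}{31}$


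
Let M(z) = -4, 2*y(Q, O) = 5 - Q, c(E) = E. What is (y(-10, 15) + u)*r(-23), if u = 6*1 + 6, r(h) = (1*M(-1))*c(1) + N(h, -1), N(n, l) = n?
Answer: -1053/2 ≈ -526.50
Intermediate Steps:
y(Q, O) = 5/2 - Q/2 (y(Q, O) = (5 - Q)/2 = 5/2 - Q/2)
r(h) = -4 + h (r(h) = (1*(-4))*1 + h = -4*1 + h = -4 + h)
u = 12 (u = 6 + 6 = 12)
(y(-10, 15) + u)*r(-23) = ((5/2 - 1/2*(-10)) + 12)*(-4 - 23) = ((5/2 + 5) + 12)*(-27) = (15/2 + 12)*(-27) = (39/2)*(-27) = -1053/2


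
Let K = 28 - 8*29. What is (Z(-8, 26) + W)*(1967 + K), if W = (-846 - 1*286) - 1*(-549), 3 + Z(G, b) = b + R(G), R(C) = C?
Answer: -1001384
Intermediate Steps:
Z(G, b) = -3 + G + b (Z(G, b) = -3 + (b + G) = -3 + (G + b) = -3 + G + b)
W = -583 (W = (-846 - 286) + 549 = -1132 + 549 = -583)
K = -204 (K = 28 - 232 = -204)
(Z(-8, 26) + W)*(1967 + K) = ((-3 - 8 + 26) - 583)*(1967 - 204) = (15 - 583)*1763 = -568*1763 = -1001384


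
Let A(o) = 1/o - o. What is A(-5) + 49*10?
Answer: 2474/5 ≈ 494.80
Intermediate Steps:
A(-5) + 49*10 = (1/(-5) - 1*(-5)) + 49*10 = (-1/5 + 5) + 490 = 24/5 + 490 = 2474/5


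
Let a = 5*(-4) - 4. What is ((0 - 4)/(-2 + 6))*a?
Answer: 24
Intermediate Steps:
a = -24 (a = -20 - 4 = -24)
((0 - 4)/(-2 + 6))*a = ((0 - 4)/(-2 + 6))*(-24) = -4/4*(-24) = -4*1/4*(-24) = -1*(-24) = 24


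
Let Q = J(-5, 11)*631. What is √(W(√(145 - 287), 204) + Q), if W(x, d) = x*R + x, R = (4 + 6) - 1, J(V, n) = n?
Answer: √(6941 + 10*I*√142) ≈ 83.316 + 0.7151*I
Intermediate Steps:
R = 9 (R = 10 - 1 = 9)
W(x, d) = 10*x (W(x, d) = x*9 + x = 9*x + x = 10*x)
Q = 6941 (Q = 11*631 = 6941)
√(W(√(145 - 287), 204) + Q) = √(10*√(145 - 287) + 6941) = √(10*√(-142) + 6941) = √(10*(I*√142) + 6941) = √(10*I*√142 + 6941) = √(6941 + 10*I*√142)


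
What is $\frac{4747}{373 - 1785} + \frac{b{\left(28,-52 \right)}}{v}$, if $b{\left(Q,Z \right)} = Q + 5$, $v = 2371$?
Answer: $- \frac{11208541}{3347852} \approx -3.348$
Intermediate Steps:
$b{\left(Q,Z \right)} = 5 + Q$
$\frac{4747}{373 - 1785} + \frac{b{\left(28,-52 \right)}}{v} = \frac{4747}{373 - 1785} + \frac{5 + 28}{2371} = \frac{4747}{373 - 1785} + 33 \cdot \frac{1}{2371} = \frac{4747}{-1412} + \frac{33}{2371} = 4747 \left(- \frac{1}{1412}\right) + \frac{33}{2371} = - \frac{4747}{1412} + \frac{33}{2371} = - \frac{11208541}{3347852}$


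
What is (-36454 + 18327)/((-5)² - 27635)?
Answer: 18127/27610 ≈ 0.65654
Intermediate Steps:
(-36454 + 18327)/((-5)² - 27635) = -18127/(25 - 27635) = -18127/(-27610) = -18127*(-1/27610) = 18127/27610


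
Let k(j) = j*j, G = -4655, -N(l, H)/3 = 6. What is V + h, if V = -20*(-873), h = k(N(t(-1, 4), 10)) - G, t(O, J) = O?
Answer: 22439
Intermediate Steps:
N(l, H) = -18 (N(l, H) = -3*6 = -18)
k(j) = j²
h = 4979 (h = (-18)² - 1*(-4655) = 324 + 4655 = 4979)
V = 17460
V + h = 17460 + 4979 = 22439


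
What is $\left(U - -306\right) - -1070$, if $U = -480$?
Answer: $896$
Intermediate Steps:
$\left(U - -306\right) - -1070 = \left(-480 - -306\right) - -1070 = \left(-480 + 306\right) + 1070 = -174 + 1070 = 896$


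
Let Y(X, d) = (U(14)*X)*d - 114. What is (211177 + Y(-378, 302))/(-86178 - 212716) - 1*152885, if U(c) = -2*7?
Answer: -45698218437/298894 ≈ -1.5289e+5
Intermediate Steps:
U(c) = -14
Y(X, d) = -114 - 14*X*d (Y(X, d) = (-14*X)*d - 114 = -14*X*d - 114 = -114 - 14*X*d)
(211177 + Y(-378, 302))/(-86178 - 212716) - 1*152885 = (211177 + (-114 - 14*(-378)*302))/(-86178 - 212716) - 1*152885 = (211177 + (-114 + 1598184))/(-298894) - 152885 = (211177 + 1598070)*(-1/298894) - 152885 = 1809247*(-1/298894) - 152885 = -1809247/298894 - 152885 = -45698218437/298894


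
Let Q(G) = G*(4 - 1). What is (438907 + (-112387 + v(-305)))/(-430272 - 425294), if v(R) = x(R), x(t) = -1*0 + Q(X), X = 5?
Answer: -326535/855566 ≈ -0.38166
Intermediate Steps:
Q(G) = 3*G (Q(G) = G*3 = 3*G)
x(t) = 15 (x(t) = -1*0 + 3*5 = 0 + 15 = 15)
v(R) = 15
(438907 + (-112387 + v(-305)))/(-430272 - 425294) = (438907 + (-112387 + 15))/(-430272 - 425294) = (438907 - 112372)/(-855566) = 326535*(-1/855566) = -326535/855566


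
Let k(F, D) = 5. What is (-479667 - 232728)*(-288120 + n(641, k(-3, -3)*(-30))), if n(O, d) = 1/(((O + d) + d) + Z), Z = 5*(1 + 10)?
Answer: 9031230806445/44 ≈ 2.0526e+11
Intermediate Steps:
Z = 55 (Z = 5*11 = 55)
n(O, d) = 1/(55 + O + 2*d) (n(O, d) = 1/(((O + d) + d) + 55) = 1/((O + 2*d) + 55) = 1/(55 + O + 2*d))
(-479667 - 232728)*(-288120 + n(641, k(-3, -3)*(-30))) = (-479667 - 232728)*(-288120 + 1/(55 + 641 + 2*(5*(-30)))) = -712395*(-288120 + 1/(55 + 641 + 2*(-150))) = -712395*(-288120 + 1/(55 + 641 - 300)) = -712395*(-288120 + 1/396) = -712395*(-114095519/396) = 9031230806445/44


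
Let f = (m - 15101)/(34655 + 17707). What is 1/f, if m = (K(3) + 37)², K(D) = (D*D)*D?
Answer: -52362/11005 ≈ -4.7580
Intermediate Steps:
K(D) = D³ (K(D) = D²*D = D³)
m = 4096 (m = (3³ + 37)² = (27 + 37)² = 64² = 4096)
f = -11005/52362 (f = (4096 - 15101)/(34655 + 17707) = -11005/52362 ≈ -0.21017)
1/f = 1/(-11005/52362) = -52362/11005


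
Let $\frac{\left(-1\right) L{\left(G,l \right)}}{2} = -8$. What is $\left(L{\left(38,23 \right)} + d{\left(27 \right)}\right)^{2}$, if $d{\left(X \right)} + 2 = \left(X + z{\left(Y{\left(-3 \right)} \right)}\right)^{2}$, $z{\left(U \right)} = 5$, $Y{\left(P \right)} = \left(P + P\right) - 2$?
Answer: $1077444$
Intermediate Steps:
$Y{\left(P \right)} = -2 + 2 P$ ($Y{\left(P \right)} = 2 P - 2 = -2 + 2 P$)
$d{\left(X \right)} = -2 + \left(5 + X\right)^{2}$ ($d{\left(X \right)} = -2 + \left(X + 5\right)^{2} = -2 + \left(5 + X\right)^{2}$)
$L{\left(G,l \right)} = 16$ ($L{\left(G,l \right)} = \left(-2\right) \left(-8\right) = 16$)
$\left(L{\left(38,23 \right)} + d{\left(27 \right)}\right)^{2} = \left(16 - \left(2 - \left(5 + 27\right)^{2}\right)\right)^{2} = \left(16 - \left(2 - 32^{2}\right)\right)^{2} = \left(16 + \left(-2 + 1024\right)\right)^{2} = \left(16 + 1022\right)^{2} = 1038^{2} = 1077444$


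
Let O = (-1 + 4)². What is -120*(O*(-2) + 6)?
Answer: 1440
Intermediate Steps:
O = 9 (O = 3² = 9)
-120*(O*(-2) + 6) = -120*(9*(-2) + 6) = -120*(-18 + 6) = -120*(-12) = 1440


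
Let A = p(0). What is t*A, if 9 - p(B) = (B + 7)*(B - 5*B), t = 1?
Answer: 9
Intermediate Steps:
p(B) = 9 + 4*B*(7 + B) (p(B) = 9 - (B + 7)*(B - 5*B) = 9 - (7 + B)*(-4*B) = 9 - (-4)*B*(7 + B) = 9 + 4*B*(7 + B))
A = 9 (A = 9 + 4*0² + 28*0 = 9 + 4*0 + 0 = 9 + 0 + 0 = 9)
t*A = 1*9 = 9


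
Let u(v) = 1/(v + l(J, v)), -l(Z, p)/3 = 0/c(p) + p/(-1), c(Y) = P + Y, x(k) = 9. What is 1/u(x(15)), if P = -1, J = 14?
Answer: 36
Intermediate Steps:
c(Y) = -1 + Y
l(Z, p) = 3*p (l(Z, p) = -3*(0/(-1 + p) + p/(-1)) = -3*(0 + p*(-1)) = -3*(0 - p) = -(-3)*p = 3*p)
u(v) = 1/(4*v) (u(v) = 1/(v + 3*v) = 1/(4*v))
1/u(x(15)) = 1/((¼)/9) = 1/((¼)*(⅑)) = 1/(1/36) = 36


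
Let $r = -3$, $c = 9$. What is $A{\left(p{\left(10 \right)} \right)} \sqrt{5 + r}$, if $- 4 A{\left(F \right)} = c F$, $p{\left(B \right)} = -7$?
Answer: $\frac{63 \sqrt{2}}{4} \approx 22.274$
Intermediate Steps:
$A{\left(F \right)} = - \frac{9 F}{4}$
$A{\left(p{\left(10 \right)} \right)} \sqrt{5 + r} = \left(- \frac{9}{4}\right) \left(-7\right) \sqrt{5 - 3} = \frac{63 \sqrt{2}}{4}$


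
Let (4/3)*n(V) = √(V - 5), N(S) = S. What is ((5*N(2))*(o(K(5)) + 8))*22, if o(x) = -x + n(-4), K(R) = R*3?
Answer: -1540 + 495*I ≈ -1540.0 + 495.0*I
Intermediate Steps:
n(V) = 3*√(-5 + V)/4 (n(V) = 3*√(V - 5)/4 = 3*√(-5 + V)/4)
K(R) = 3*R
o(x) = -x + 9*I/4 (o(x) = -x + 3*√(-5 - 4)/4 = -x + 3*√(-9)/4 = -x + 3*(3*I)/4 = -x + 9*I/4)
((5*N(2))*(o(K(5)) + 8))*22 = ((5*2)*((-3*5 + 9*I/4) + 8))*22 = (10*((-1*15 + 9*I/4) + 8))*22 = (10*((-15 + 9*I/4) + 8))*22 = (10*(-7 + 9*I/4))*22 = (-70 + 45*I/2)*22 = -1540 + 495*I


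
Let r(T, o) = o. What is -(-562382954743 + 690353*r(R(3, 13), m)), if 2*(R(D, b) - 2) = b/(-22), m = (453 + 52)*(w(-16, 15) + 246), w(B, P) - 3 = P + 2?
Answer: 469647836253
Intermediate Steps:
w(B, P) = 5 + P (w(B, P) = 3 + (P + 2) = 3 + (2 + P) = 5 + P)
m = 134330 (m = (453 + 52)*((5 + 15) + 246) = 505*(20 + 246) = 505*266 = 134330)
R(D, b) = 2 - b/44 (R(D, b) = 2 + (b/(-22))/2 = 2 + (b*(-1/22))/2 = 2 + (-b/22)/2 = 2 - b/44)
-(-562382954743 + 690353*r(R(3, 13), m)) = -690353/(1/(134330 - 814631)) = -690353/(1/(-680301)) = -690353/(-1/680301) = -690353*(-680301) = 469647836253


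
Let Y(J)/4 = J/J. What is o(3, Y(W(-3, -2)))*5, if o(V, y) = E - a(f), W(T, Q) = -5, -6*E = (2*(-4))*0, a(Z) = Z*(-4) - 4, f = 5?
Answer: 120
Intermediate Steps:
a(Z) = -4 - 4*Z (a(Z) = -4*Z - 4 = -4 - 4*Z)
E = 0 (E = -2*(-4)*0/6 = -(-4)*0/3 = -1/6*0 = 0)
Y(J) = 4 (Y(J) = 4*(J/J) = 4*1 = 4)
o(V, y) = 24 (o(V, y) = 0 - (-4 - 4*5) = 0 - (-4 - 20) = 0 - 1*(-24) = 0 + 24 = 24)
o(3, Y(W(-3, -2)))*5 = 24*5 = 120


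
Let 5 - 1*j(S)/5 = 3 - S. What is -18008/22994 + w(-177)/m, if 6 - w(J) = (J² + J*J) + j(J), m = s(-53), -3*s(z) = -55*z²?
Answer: -3521823487/1776229015 ≈ -1.9828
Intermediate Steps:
s(z) = 55*z²/3 (s(z) = -(-55)*z²/3 = 55*z²/3)
m = 154495/3 (m = (55/3)*(-53)² = (55/3)*2809 = 154495/3 ≈ 51498.)
j(S) = 10 + 5*S (j(S) = 25 - 5*(3 - S) = 25 + (-15 + 5*S) = 10 + 5*S)
w(J) = -4 - 5*J - 2*J² (w(J) = 6 - ((J² + J*J) + (10 + 5*J)) = 6 - ((J² + J²) + (10 + 5*J)) = 6 - (2*J² + (10 + 5*J)) = 6 - (10 + 2*J² + 5*J) = 6 + (-10 - 5*J - 2*J²) = -4 - 5*J - 2*J²)
-18008/22994 + w(-177)/m = -18008/22994 + (-4 - 5*(-177) - 2*(-177)²)/(154495/3) = -18008*1/22994 + (-4 + 885 - 2*31329)*(3/154495) = -9004/11497 + (-4 + 885 - 62658)*(3/154495) = -9004/11497 - 61777*3/154495 = -9004/11497 - 185331/154495 = -3521823487/1776229015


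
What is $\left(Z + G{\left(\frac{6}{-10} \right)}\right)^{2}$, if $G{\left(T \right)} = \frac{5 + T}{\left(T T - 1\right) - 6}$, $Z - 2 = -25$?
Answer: $\frac{3857296}{6889} \approx 559.92$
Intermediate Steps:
$Z = -23$ ($Z = 2 - 25 = -23$)
$G{\left(T \right)} = \frac{5 + T}{-7 + T^{2}}$ ($G{\left(T \right)} = \frac{5 + T}{\left(T^{2} - 1\right) - 6} = \frac{5 + T}{\left(-1 + T^{2}\right) - 6} = \frac{5 + T}{-7 + T^{2}}$)
$\left(Z + G{\left(\frac{6}{-10} \right)}\right)^{2} = \left(-23 + \frac{5 + \frac{6}{-10}}{-7 + \left(\frac{6}{-10}\right)^{2}}\right)^{2} = \left(-23 + \frac{5 + 6 \left(- \frac{1}{10}\right)}{-7 + \left(6 \left(- \frac{1}{10}\right)\right)^{2}}\right)^{2} = \left(-23 + \frac{5 - \frac{3}{5}}{-7 + \left(- \frac{3}{5}\right)^{2}}\right)^{2} = \left(-23 + \frac{1}{-7 + \frac{9}{25}} \cdot \frac{22}{5}\right)^{2} = \left(-23 + \frac{1}{- \frac{166}{25}} \cdot \frac{22}{5}\right)^{2} = \left(-23 - \frac{55}{83}\right)^{2} = \left(- \frac{1964}{83}\right)^{2} = \frac{3857296}{6889}$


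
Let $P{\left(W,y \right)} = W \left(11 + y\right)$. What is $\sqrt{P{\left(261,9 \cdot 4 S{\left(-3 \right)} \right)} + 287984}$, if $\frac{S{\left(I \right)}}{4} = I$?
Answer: $\sqrt{178103} \approx 422.02$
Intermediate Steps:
$S{\left(I \right)} = 4 I$
$\sqrt{P{\left(261,9 \cdot 4 S{\left(-3 \right)} \right)} + 287984} = \sqrt{261 \left(11 + 9 \cdot 4 \cdot 4 \left(-3\right)\right) + 287984} = \sqrt{261 \left(11 + 36 \left(-12\right)\right) + 287984} = \sqrt{261 \left(11 - 432\right) + 287984} = \sqrt{261 \left(-421\right) + 287984} = \sqrt{-109881 + 287984} = \sqrt{178103}$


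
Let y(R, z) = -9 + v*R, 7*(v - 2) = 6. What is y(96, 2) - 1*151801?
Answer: -1060750/7 ≈ -1.5154e+5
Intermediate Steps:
v = 20/7 (v = 2 + (⅐)*6 = 2 + 6/7 = 20/7 ≈ 2.8571)
y(R, z) = -9 + 20*R/7
y(96, 2) - 1*151801 = (-9 + (20/7)*96) - 1*151801 = (-9 + 1920/7) - 151801 = 1857/7 - 151801 = -1060750/7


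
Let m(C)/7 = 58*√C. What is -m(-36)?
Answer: -2436*I ≈ -2436.0*I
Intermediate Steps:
m(C) = 406*√C (m(C) = 7*(58*√C) = 406*√C)
-m(-36) = -406*√(-36) = -406*6*I = -2436*I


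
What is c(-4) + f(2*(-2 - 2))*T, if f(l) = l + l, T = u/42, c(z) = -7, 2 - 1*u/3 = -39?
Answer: -377/7 ≈ -53.857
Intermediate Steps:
u = 123 (u = 6 - 3*(-39) = 6 + 117 = 123)
T = 41/14 (T = 123/42 = 123*(1/42) = 41/14 ≈ 2.9286)
f(l) = 2*l
c(-4) + f(2*(-2 - 2))*T = -7 + (2*(2*(-2 - 2)))*(41/14) = -7 + (2*(2*(-4)))*(41/14) = -7 + (2*(-8))*(41/14) = -7 - 16*41/14 = -7 - 328/7 = -377/7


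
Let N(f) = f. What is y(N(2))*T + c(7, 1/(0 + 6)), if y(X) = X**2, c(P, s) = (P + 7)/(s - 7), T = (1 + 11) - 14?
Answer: -412/41 ≈ -10.049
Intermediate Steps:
T = -2 (T = 12 - 14 = -2)
c(P, s) = (7 + P)/(-7 + s)
y(N(2))*T + c(7, 1/(0 + 6)) = 2**2*(-2) + (7 + 7)/(-7 + 1/(0 + 6)) = 4*(-2) + 14/(-7 + 1/6) = -8 + 14/(-7 + 1/6) = -8 + 14/(-41/6) = -8 - 6/41*14 = -8 - 84/41 = -412/41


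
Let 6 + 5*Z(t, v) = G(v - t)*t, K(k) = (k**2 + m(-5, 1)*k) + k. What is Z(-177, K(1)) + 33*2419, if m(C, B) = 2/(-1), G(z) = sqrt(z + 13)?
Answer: 399129/5 - 177*sqrt(190)/5 ≈ 79338.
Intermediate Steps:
G(z) = sqrt(13 + z)
m(C, B) = -2 (m(C, B) = 2*(-1) = -2)
K(k) = k**2 - k (K(k) = (k**2 - 2*k) + k = k**2 - k)
Z(t, v) = -6/5 + t*sqrt(13 + v - t)/5 (Z(t, v) = -6/5 + (sqrt(13 + (v - t))*t)/5 = -6/5 + (sqrt(13 + v - t)*t)/5 = -6/5 + (t*sqrt(13 + v - t))/5 = -6/5 + t*sqrt(13 + v - t)/5)
Z(-177, K(1)) + 33*2419 = (-6/5 + (1/5)*(-177)*sqrt(13 + 1*(-1 + 1) - 1*(-177))) + 33*2419 = (-6/5 + (1/5)*(-177)*sqrt(13 + 1*0 + 177)) + 79827 = (-6/5 + (1/5)*(-177)*sqrt(13 + 0 + 177)) + 79827 = (-6/5 + (1/5)*(-177)*sqrt(190)) + 79827 = (-6/5 - 177*sqrt(190)/5) + 79827 = 399129/5 - 177*sqrt(190)/5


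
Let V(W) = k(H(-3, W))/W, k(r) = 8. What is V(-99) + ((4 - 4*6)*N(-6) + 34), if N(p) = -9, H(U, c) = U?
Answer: 21178/99 ≈ 213.92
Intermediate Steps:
V(W) = 8/W
V(-99) + ((4 - 4*6)*N(-6) + 34) = 8/(-99) + ((4 - 4*6)*(-9) + 34) = 8*(-1/99) + ((4 - 24)*(-9) + 34) = -8/99 + (-20*(-9) + 34) = -8/99 + (180 + 34) = -8/99 + 214 = 21178/99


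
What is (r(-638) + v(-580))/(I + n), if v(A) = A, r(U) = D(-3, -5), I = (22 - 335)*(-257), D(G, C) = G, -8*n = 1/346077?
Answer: -1614103128/222710239655 ≈ -0.0072475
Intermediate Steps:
n = -1/2768616 (n = -⅛/346077 = -⅛*1/346077 = -1/2768616 ≈ -3.6119e-7)
I = 80441 (I = -313*(-257) = 80441)
r(U) = -3
(r(-638) + v(-580))/(I + n) = (-3 - 580)/(80441 - 1/2768616) = -583/222710239655/2768616 = -583*2768616/222710239655 = -1614103128/222710239655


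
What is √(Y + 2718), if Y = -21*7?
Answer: √2571 ≈ 50.705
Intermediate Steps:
Y = -147
√(Y + 2718) = √(-147 + 2718) = √2571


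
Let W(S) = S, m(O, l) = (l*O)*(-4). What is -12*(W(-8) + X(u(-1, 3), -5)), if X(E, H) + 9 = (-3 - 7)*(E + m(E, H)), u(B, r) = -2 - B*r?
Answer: 2724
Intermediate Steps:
u(B, r) = -2 - B*r
m(O, l) = -4*O*l (m(O, l) = (O*l)*(-4) = -4*O*l)
X(E, H) = -9 - 10*E + 40*E*H (X(E, H) = -9 + (-3 - 7)*(E - 4*E*H) = -9 - 10*(E - 4*E*H) = -9 + (-10*E + 40*E*H) = -9 - 10*E + 40*E*H)
-12*(W(-8) + X(u(-1, 3), -5)) = -12*(-8 + (-9 - 10*(-2 - 1*(-1)*3) + 40*(-2 - 1*(-1)*3)*(-5))) = -12*(-8 + (-9 - 10*(-2 + 3) + 40*(-2 + 3)*(-5))) = -12*(-8 + (-9 - 10*1 + 40*1*(-5))) = -12*(-8 + (-9 - 10 - 200)) = -12*(-8 - 219) = -12*(-227) = 2724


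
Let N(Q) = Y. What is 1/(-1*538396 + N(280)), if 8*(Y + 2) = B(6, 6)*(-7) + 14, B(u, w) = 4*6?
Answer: -4/2153669 ≈ -1.8573e-6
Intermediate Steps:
B(u, w) = 24
Y = -85/4 (Y = -2 + (24*(-7) + 14)/8 = -2 + (-168 + 14)/8 = -2 + (⅛)*(-154) = -2 - 77/4 = -85/4 ≈ -21.250)
N(Q) = -85/4
1/(-1*538396 + N(280)) = 1/(-1*538396 - 85/4) = 1/(-538396 - 85/4) = 1/(-2153669/4) = -4/2153669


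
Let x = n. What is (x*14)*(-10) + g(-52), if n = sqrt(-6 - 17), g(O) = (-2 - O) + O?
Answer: -2 - 140*I*sqrt(23) ≈ -2.0 - 671.42*I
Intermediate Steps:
g(O) = -2
n = I*sqrt(23) (n = sqrt(-23) = I*sqrt(23) ≈ 4.7958*I)
x = I*sqrt(23) ≈ 4.7958*I
(x*14)*(-10) + g(-52) = ((I*sqrt(23))*14)*(-10) - 2 = (14*I*sqrt(23))*(-10) - 2 = -140*I*sqrt(23) - 2 = -2 - 140*I*sqrt(23)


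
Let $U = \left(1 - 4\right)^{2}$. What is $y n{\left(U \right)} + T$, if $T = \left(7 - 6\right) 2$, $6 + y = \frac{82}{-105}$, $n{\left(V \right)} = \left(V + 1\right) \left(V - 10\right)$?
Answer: $\frac{1466}{21} \approx 69.81$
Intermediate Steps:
$U = 9$ ($U = \left(-3\right)^{2} = 9$)
$n{\left(V \right)} = \left(1 + V\right) \left(-10 + V\right)$
$y = - \frac{712}{105}$ ($y = -6 + \frac{82}{-105} = -6 + 82 \left(- \frac{1}{105}\right) = -6 - \frac{82}{105} = - \frac{712}{105} \approx -6.781$)
$T = 2$ ($T = 1 \cdot 2 = 2$)
$y n{\left(U \right)} + T = - \frac{712 \left(-10 + 9^{2} - 81\right)}{105} + 2 = - \frac{712 \left(-10 + 81 - 81\right)}{105} + 2 = \left(- \frac{712}{105}\right) \left(-10\right) + 2 = \frac{1424}{21} + 2 = \frac{1466}{21}$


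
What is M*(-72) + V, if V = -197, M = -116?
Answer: 8155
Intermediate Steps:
M*(-72) + V = -116*(-72) - 197 = 8352 - 197 = 8155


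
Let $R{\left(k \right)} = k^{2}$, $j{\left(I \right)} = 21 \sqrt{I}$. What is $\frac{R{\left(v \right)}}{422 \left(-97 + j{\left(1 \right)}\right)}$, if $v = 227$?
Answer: $- \frac{51529}{32072} \approx -1.6067$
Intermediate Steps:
$\frac{R{\left(v \right)}}{422 \left(-97 + j{\left(1 \right)}\right)} = \frac{227^{2}}{422 \left(-97 + 21 \sqrt{1}\right)} = \frac{51529}{422 \left(-97 + 21 \cdot 1\right)} = \frac{51529}{422 \left(-97 + 21\right)} = \frac{51529}{422 \left(-76\right)} = \frac{51529}{-32072} = 51529 \left(- \frac{1}{32072}\right) = - \frac{51529}{32072}$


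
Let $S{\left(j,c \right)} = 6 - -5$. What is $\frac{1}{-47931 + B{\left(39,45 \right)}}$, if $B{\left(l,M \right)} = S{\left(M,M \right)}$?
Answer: $- \frac{1}{47920} \approx -2.0868 \cdot 10^{-5}$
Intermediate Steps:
$S{\left(j,c \right)} = 11$ ($S{\left(j,c \right)} = 6 + 5 = 11$)
$B{\left(l,M \right)} = 11$
$\frac{1}{-47931 + B{\left(39,45 \right)}} = \frac{1}{-47931 + 11} = \frac{1}{-47920} = - \frac{1}{47920}$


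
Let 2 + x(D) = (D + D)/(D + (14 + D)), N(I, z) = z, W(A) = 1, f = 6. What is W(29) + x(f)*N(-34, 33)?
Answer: -647/13 ≈ -49.769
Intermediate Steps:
x(D) = -2 + 2*D/(14 + 2*D) (x(D) = -2 + (D + D)/(D + (14 + D)) = -2 + (2*D)/(14 + 2*D) = -2 + 2*D/(14 + 2*D))
W(29) + x(f)*N(-34, 33) = 1 + ((-14 - 1*6)/(7 + 6))*33 = 1 + ((-14 - 6)/13)*33 = 1 + ((1/13)*(-20))*33 = 1 - 20/13*33 = 1 - 660/13 = -647/13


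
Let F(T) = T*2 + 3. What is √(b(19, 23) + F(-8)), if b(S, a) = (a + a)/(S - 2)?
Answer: 5*I*√119/17 ≈ 3.2084*I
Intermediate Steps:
F(T) = 3 + 2*T (F(T) = 2*T + 3 = 3 + 2*T)
b(S, a) = 2*a/(-2 + S) (b(S, a) = (2*a)/(-2 + S) = 2*a/(-2 + S))
√(b(19, 23) + F(-8)) = √(2*23/(-2 + 19) + (3 + 2*(-8))) = √(2*23/17 + (3 - 16)) = √(2*23*(1/17) - 13) = √(46/17 - 13) = √(-175/17) = 5*I*√119/17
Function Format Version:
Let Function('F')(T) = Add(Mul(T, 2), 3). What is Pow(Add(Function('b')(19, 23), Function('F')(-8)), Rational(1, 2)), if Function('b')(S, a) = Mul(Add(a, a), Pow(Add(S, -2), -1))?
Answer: Mul(Rational(5, 17), I, Pow(119, Rational(1, 2))) ≈ Mul(3.2084, I)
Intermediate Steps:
Function('F')(T) = Add(3, Mul(2, T)) (Function('F')(T) = Add(Mul(2, T), 3) = Add(3, Mul(2, T)))
Function('b')(S, a) = Mul(2, a, Pow(Add(-2, S), -1)) (Function('b')(S, a) = Mul(Mul(2, a), Pow(Add(-2, S), -1)) = Mul(2, a, Pow(Add(-2, S), -1)))
Pow(Add(Function('b')(19, 23), Function('F')(-8)), Rational(1, 2)) = Pow(Add(Mul(2, 23, Pow(Add(-2, 19), -1)), Add(3, Mul(2, -8))), Rational(1, 2)) = Pow(Add(Mul(2, 23, Pow(17, -1)), Add(3, -16)), Rational(1, 2)) = Pow(Add(Mul(2, 23, Rational(1, 17)), -13), Rational(1, 2)) = Pow(Add(Rational(46, 17), -13), Rational(1, 2)) = Pow(Rational(-175, 17), Rational(1, 2)) = Mul(Rational(5, 17), I, Pow(119, Rational(1, 2)))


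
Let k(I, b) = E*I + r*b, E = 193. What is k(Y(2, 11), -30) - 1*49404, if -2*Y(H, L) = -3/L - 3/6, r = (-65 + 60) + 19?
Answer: -2188975/44 ≈ -49749.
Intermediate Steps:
r = 14 (r = -5 + 19 = 14)
Y(H, L) = 1/4 + 3/(2*L) (Y(H, L) = -(-3/L - 3/6)/2 = -(-3/L - 3*1/6)/2 = -(-3/L - 1/2)/2 = -(-1/2 - 3/L)/2 = 1/4 + 3/(2*L))
k(I, b) = 14*b + 193*I (k(I, b) = 193*I + 14*b = 14*b + 193*I)
k(Y(2, 11), -30) - 1*49404 = (14*(-30) + 193*((1/4)*(6 + 11)/11)) - 1*49404 = (-420 + 193*((1/4)*(1/11)*17)) - 49404 = (-420 + 193*(17/44)) - 49404 = (-420 + 3281/44) - 49404 = -15199/44 - 49404 = -2188975/44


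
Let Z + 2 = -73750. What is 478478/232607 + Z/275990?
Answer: 57449955878/32098602965 ≈ 1.7898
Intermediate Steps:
Z = -73752 (Z = -2 - 73750 = -73752)
478478/232607 + Z/275990 = 478478/232607 - 73752/275990 = 478478*(1/232607) - 73752*1/275990 = 478478/232607 - 36876/137995 = 57449955878/32098602965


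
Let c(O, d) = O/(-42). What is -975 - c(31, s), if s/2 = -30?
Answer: -40919/42 ≈ -974.26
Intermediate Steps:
s = -60 (s = 2*(-30) = -60)
c(O, d) = -O/42 (c(O, d) = O*(-1/42) = -O/42)
-975 - c(31, s) = -975 - (-1)*31/42 = -975 - 1*(-31/42) = -975 + 31/42 = -40919/42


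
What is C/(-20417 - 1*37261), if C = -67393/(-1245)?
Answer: -67393/71809110 ≈ -0.00093850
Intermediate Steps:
C = 67393/1245 (C = -67393*(-1/1245) = 67393/1245 ≈ 54.131)
C/(-20417 - 1*37261) = 67393/(1245*(-20417 - 1*37261)) = 67393/(1245*(-20417 - 37261)) = (67393/1245)/(-57678) = (67393/1245)*(-1/57678) = -67393/71809110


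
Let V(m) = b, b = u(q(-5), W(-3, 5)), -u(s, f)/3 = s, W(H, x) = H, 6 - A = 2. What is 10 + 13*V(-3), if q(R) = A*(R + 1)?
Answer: 634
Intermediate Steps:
A = 4 (A = 6 - 1*2 = 6 - 2 = 4)
q(R) = 4 + 4*R (q(R) = 4*(R + 1) = 4*(1 + R) = 4 + 4*R)
u(s, f) = -3*s
b = 48 (b = -3*(4 + 4*(-5)) = -3*(4 - 20) = -3*(-16) = 48)
V(m) = 48
10 + 13*V(-3) = 10 + 13*48 = 10 + 624 = 634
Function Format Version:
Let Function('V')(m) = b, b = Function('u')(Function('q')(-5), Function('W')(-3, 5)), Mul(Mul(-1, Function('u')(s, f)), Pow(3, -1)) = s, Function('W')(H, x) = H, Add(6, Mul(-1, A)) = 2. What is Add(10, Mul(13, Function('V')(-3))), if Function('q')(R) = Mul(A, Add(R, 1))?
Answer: 634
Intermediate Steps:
A = 4 (A = Add(6, Mul(-1, 2)) = Add(6, -2) = 4)
Function('q')(R) = Add(4, Mul(4, R)) (Function('q')(R) = Mul(4, Add(R, 1)) = Mul(4, Add(1, R)) = Add(4, Mul(4, R)))
Function('u')(s, f) = Mul(-3, s)
b = 48 (b = Mul(-3, Add(4, Mul(4, -5))) = Mul(-3, Add(4, -20)) = Mul(-3, -16) = 48)
Function('V')(m) = 48
Add(10, Mul(13, Function('V')(-3))) = Add(10, Mul(13, 48)) = Add(10, 624) = 634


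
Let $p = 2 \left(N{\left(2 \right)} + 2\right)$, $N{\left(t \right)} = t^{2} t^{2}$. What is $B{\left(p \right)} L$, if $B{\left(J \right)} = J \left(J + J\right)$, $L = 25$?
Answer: $64800$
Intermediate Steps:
$N{\left(t \right)} = t^{4}$
$p = 36$ ($p = 2 \left(2^{4} + 2\right) = 2 \left(16 + 2\right) = 2 \cdot 18 = 36$)
$B{\left(J \right)} = 2 J^{2}$ ($B{\left(J \right)} = J 2 J = 2 J^{2}$)
$B{\left(p \right)} L = 2 \cdot 36^{2} \cdot 25 = 2 \cdot 1296 \cdot 25 = 2592 \cdot 25 = 64800$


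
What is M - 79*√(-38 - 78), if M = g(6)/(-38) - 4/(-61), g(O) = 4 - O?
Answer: 137/1159 - 158*I*√29 ≈ 0.11821 - 850.86*I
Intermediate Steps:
M = 137/1159 (M = (4 - 1*6)/(-38) - 4/(-61) = (4 - 6)*(-1/38) - 4*(-1/61) = -2*(-1/38) + 4/61 = 1/19 + 4/61 = 137/1159 ≈ 0.11821)
M - 79*√(-38 - 78) = 137/1159 - 79*√(-38 - 78) = 137/1159 - 158*I*√29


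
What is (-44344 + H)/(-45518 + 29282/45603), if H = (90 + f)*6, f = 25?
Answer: 995376681/1037864036 ≈ 0.95906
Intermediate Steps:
H = 690 (H = (90 + 25)*6 = 115*6 = 690)
(-44344 + H)/(-45518 + 29282/45603) = (-44344 + 690)/(-45518 + 29282/45603) = -43654/(-45518 + 29282*(1/45603)) = -43654/(-45518 + 29282/45603) = -43654/(-2075728072/45603) = -43654*(-45603/2075728072) = 995376681/1037864036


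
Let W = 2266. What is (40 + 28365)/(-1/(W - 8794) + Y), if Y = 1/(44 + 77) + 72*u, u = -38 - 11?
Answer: -4487353728/557343643 ≈ -8.0513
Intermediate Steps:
u = -49
Y = -426887/121 (Y = 1/(44 + 77) + 72*(-49) = 1/121 - 3528 = -426887/121 ≈ -3528.0)
(40 + 28365)/(-1/(W - 8794) + Y) = (40 + 28365)/(-1/(2266 - 8794) - 426887/121) = 28405/(-1/(-6528) - 426887/121) = 28405/(-1*(-1/6528) - 426887/121) = 28405/(1/6528 - 426887/121) = 28405/(-2786718215/789888) = 28405*(-789888/2786718215) = -4487353728/557343643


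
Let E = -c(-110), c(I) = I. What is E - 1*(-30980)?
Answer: 31090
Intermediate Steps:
E = 110 (E = -1*(-110) = 110)
E - 1*(-30980) = 110 - 1*(-30980) = 110 + 30980 = 31090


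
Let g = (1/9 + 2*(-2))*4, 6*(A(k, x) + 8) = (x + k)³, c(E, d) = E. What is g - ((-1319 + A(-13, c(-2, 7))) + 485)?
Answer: 25001/18 ≈ 1388.9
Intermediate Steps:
A(k, x) = -8 + (k + x)³/6 (A(k, x) = -8 + (x + k)³/6 = -8 + (k + x)³/6)
g = -140/9 (g = (⅑ - 4)*4 = -35/9*4 = -140/9 ≈ -15.556)
g - ((-1319 + A(-13, c(-2, 7))) + 485) = -140/9 - ((-1319 + (-8 + (-13 - 2)³/6)) + 485) = -140/9 - ((-1319 + (-8 + (⅙)*(-15)³)) + 485) = -140/9 - ((-1319 + (-8 + (⅙)*(-3375))) + 485) = -140/9 - ((-1319 + (-8 - 1125/2)) + 485) = -140/9 - ((-1319 - 1141/2) + 485) = -140/9 - (-3779/2 + 485) = -140/9 - 1*(-2809/2) = -140/9 + 2809/2 = 25001/18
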